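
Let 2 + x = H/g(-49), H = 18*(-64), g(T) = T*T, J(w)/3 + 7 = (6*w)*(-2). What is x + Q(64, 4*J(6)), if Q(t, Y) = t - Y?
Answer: 2423858/2401 ≈ 1009.5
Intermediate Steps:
J(w) = -21 - 36*w (J(w) = -21 + 3*((6*w)*(-2)) = -21 + 3*(-12*w) = -21 - 36*w)
g(T) = T²
H = -1152
x = -5954/2401 (x = -2 - 1152/((-49)²) = -2 - 1152/2401 = -5954/2401 ≈ -2.4798)
x + Q(64, 4*J(6)) = -5954/2401 + (64 - 4*(-21 - 36*6)) = -5954/2401 + (64 - 4*(-21 - 216)) = -5954/2401 + (64 - 4*(-237)) = -5954/2401 + (64 - 1*(-948)) = -5954/2401 + (64 + 948) = -5954/2401 + 1012 = 2423858/2401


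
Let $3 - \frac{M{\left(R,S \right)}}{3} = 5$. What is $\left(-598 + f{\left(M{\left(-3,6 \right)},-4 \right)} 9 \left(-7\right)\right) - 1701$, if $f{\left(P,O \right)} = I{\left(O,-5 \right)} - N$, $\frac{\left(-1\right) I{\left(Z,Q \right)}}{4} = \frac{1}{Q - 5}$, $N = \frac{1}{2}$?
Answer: $- \frac{22927}{10} \approx -2292.7$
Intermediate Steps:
$M{\left(R,S \right)} = -6$ ($M{\left(R,S \right)} = 9 - 15 = -6$)
$N = \frac{1}{2} \approx 0.5$
$I{\left(Z,Q \right)} = - \frac{4}{-5 + Q}$ ($I{\left(Z,Q \right)} = - \frac{4}{Q - 5} = - \frac{4}{-5 + Q}$)
$f{\left(P,O \right)} = - \frac{1}{10}$ ($f{\left(P,O \right)} = - \frac{4}{-5 - 5} - \frac{1}{2} = - \frac{4}{-10} - \frac{1}{2} = \left(-4\right) \left(- \frac{1}{10}\right) - \frac{1}{2} = \frac{2}{5} - \frac{1}{2} = - \frac{1}{10}$)
$\left(-598 + f{\left(M{\left(-3,6 \right)},-4 \right)} 9 \left(-7\right)\right) - 1701 = \left(-598 + \left(- \frac{1}{10}\right) 9 \left(-7\right)\right) - 1701 = \left(-598 - - \frac{63}{10}\right) - 1701 = \left(-598 + \frac{63}{10}\right) - 1701 = - \frac{5917}{10} - 1701 = - \frac{22927}{10}$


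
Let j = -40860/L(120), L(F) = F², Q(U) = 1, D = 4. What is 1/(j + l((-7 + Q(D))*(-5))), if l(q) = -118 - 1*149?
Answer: -80/21587 ≈ -0.0037059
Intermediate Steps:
l(q) = -267 (l(q) = -118 - 149 = -267)
j = -227/80 (j = -40860/(120²) = -40860/14400 = -40860*1/14400 = -227/80 ≈ -2.8375)
1/(j + l((-7 + Q(D))*(-5))) = 1/(-227/80 - 267) = 1/(-21587/80) = -80/21587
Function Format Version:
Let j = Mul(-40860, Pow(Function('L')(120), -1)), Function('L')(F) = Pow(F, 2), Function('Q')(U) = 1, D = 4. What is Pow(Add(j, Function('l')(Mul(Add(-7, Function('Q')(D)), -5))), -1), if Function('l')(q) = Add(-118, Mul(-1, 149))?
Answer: Rational(-80, 21587) ≈ -0.0037059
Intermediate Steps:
Function('l')(q) = -267 (Function('l')(q) = Add(-118, -149) = -267)
j = Rational(-227, 80) (j = Mul(-40860, Pow(Pow(120, 2), -1)) = Mul(-40860, Pow(14400, -1)) = Mul(-40860, Rational(1, 14400)) = Rational(-227, 80) ≈ -2.8375)
Pow(Add(j, Function('l')(Mul(Add(-7, Function('Q')(D)), -5))), -1) = Pow(Add(Rational(-227, 80), -267), -1) = Pow(Rational(-21587, 80), -1) = Rational(-80, 21587)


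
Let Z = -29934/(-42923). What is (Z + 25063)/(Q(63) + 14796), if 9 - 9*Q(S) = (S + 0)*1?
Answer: 1075809083/634831170 ≈ 1.6946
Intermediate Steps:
Q(S) = 1 - S/9 (Q(S) = 1 - (S + 0)/9 = 1 - S/9)
Z = 29934/42923 (Z = -29934*(-1/42923) = 29934/42923 ≈ 0.69739)
(Z + 25063)/(Q(63) + 14796) = (29934/42923 + 25063)/((1 - 1/9*63) + 14796) = 1075809083/(42923*((1 - 7) + 14796)) = 1075809083/(42923*(-6 + 14796)) = (1075809083/42923)/14790 = (1075809083/42923)*(1/14790) = 1075809083/634831170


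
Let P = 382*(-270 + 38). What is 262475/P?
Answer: -262475/88624 ≈ -2.9617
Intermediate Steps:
P = -88624 (P = 382*(-232) = -88624)
262475/P = 262475/(-88624) = 262475*(-1/88624) = -262475/88624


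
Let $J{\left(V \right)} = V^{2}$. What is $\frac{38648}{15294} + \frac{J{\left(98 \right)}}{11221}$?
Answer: $\frac{5924008}{1751163} \approx 3.3829$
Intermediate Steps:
$\frac{38648}{15294} + \frac{J{\left(98 \right)}}{11221} = \frac{38648}{15294} + \frac{98^{2}}{11221} = 38648 \cdot \frac{1}{15294} + 9604 \cdot \frac{1}{11221} = \frac{19324}{7647} + \frac{196}{229} = \frac{5924008}{1751163}$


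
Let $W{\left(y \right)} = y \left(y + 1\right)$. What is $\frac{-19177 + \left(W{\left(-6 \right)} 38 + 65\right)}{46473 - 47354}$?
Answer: $\frac{17972}{881} \approx 20.4$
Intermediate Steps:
$W{\left(y \right)} = y \left(1 + y\right)$
$\frac{-19177 + \left(W{\left(-6 \right)} 38 + 65\right)}{46473 - 47354} = \frac{-19177 + \left(- 6 \left(1 - 6\right) 38 + 65\right)}{46473 - 47354} = \frac{-19177 + \left(\left(-6\right) \left(-5\right) 38 + 65\right)}{-881} = \left(-19177 + \left(30 \cdot 38 + 65\right)\right) \left(- \frac{1}{881}\right) = \left(-19177 + \left(1140 + 65\right)\right) \left(- \frac{1}{881}\right) = \left(-19177 + 1205\right) \left(- \frac{1}{881}\right) = \left(-17972\right) \left(- \frac{1}{881}\right) = \frac{17972}{881}$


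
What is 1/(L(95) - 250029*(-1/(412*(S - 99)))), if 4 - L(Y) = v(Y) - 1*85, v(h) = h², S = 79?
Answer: -8240/73882669 ≈ -0.00011153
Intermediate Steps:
L(Y) = 89 - Y² (L(Y) = 4 - (Y² - 1*85) = 4 - (Y² - 85) = 4 - (-85 + Y²) = 4 + (85 - Y²) = 89 - Y²)
1/(L(95) - 250029*(-1/(412*(S - 99)))) = 1/((89 - 1*95²) - 250029*(-1/(412*(79 - 99)))) = 1/((89 - 1*9025) - 250029/((-412*(-20)))) = 1/((89 - 9025) - 250029/8240) = 1/(-8936 - 250029*1/8240) = 1/(-8936 - 250029/8240) = 1/(-73882669/8240) = -8240/73882669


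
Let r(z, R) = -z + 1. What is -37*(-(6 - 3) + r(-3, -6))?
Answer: -37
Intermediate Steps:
r(z, R) = 1 - z
-37*(-(6 - 3) + r(-3, -6)) = -37*(-(6 - 3) + (1 - 1*(-3))) = -37*(-1*3 + (1 + 3)) = -37*(-3 + 4) = -37*1 = -37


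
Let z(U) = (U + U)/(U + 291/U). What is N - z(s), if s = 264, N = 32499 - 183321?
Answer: -3518572902/23329 ≈ -1.5082e+5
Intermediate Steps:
N = -150822
z(U) = 2*U/(U + 291/U) (z(U) = (2*U)/(U + 291/U) = 2*U/(U + 291/U))
N - z(s) = -150822 - 2*264²/(291 + 264²) = -150822 - 2*69696/(291 + 69696) = -150822 - 2*69696/69987 = -150822 - 1*46464/23329 = -150822 - 46464/23329 = -3518572902/23329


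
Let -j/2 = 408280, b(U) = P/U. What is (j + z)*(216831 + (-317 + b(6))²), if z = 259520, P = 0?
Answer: -176759932800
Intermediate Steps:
b(U) = 0 (b(U) = 0/U = 0)
j = -816560 (j = -2*408280 = -816560)
(j + z)*(216831 + (-317 + b(6))²) = (-816560 + 259520)*(216831 + (-317 + 0)²) = -557040*(216831 + (-317)²) = -557040*(216831 + 100489) = -557040*317320 = -176759932800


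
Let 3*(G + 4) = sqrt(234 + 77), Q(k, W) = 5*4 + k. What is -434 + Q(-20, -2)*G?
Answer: -434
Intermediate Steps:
Q(k, W) = 20 + k
G = -4 + sqrt(311)/3 (G = -4 + sqrt(234 + 77)/3 = -4 + sqrt(311)/3 ≈ 1.8784)
-434 + Q(-20, -2)*G = -434 + (20 - 20)*(-4 + sqrt(311)/3) = -434 + 0*(-4 + sqrt(311)/3) = -434 + 0 = -434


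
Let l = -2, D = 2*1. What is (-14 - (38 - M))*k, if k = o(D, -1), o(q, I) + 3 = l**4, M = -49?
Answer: -1313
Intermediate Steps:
D = 2
o(q, I) = 13 (o(q, I) = -3 + (-2)**4 = -3 + 16 = 13)
k = 13
(-14 - (38 - M))*k = (-14 - (38 - 1*(-49)))*13 = (-14 - (38 + 49))*13 = (-14 - 1*87)*13 = (-14 - 87)*13 = -101*13 = -1313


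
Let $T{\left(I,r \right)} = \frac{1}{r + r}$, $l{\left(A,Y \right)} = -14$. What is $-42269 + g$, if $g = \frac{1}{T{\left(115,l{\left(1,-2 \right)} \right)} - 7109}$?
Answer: $- \frac{8413771285}{199053} \approx -42269.0$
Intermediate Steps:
$T{\left(I,r \right)} = \frac{1}{2 r}$
$g = - \frac{28}{199053}$ ($g = \frac{1}{\frac{1}{2 \left(-14\right)} - 7109} = \frac{1}{\frac{1}{2} \left(- \frac{1}{14}\right) - 7109} = \frac{1}{- \frac{1}{28} - 7109} = \frac{1}{- \frac{199053}{28}} = - \frac{28}{199053} \approx -0.00014067$)
$-42269 + g = -42269 - \frac{28}{199053} = - \frac{8413771285}{199053}$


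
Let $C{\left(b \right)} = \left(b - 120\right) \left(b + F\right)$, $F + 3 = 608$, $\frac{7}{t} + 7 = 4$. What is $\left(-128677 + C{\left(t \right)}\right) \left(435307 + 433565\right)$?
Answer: $- \frac{527587477496}{3} \approx -1.7586 \cdot 10^{11}$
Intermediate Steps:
$t = - \frac{7}{3}$ ($t = \frac{7}{-7 + 4} = \frac{7}{-3} = 7 \left(- \frac{1}{3}\right) = - \frac{7}{3} \approx -2.3333$)
$F = 605$ ($F = -3 + 608 = 605$)
$C{\left(b \right)} = \left(-120 + b\right) \left(605 + b\right)$ ($C{\left(b \right)} = \left(b - 120\right) \left(b + 605\right) = \left(-120 + b\right) \left(605 + b\right)$)
$\left(-128677 + C{\left(t \right)}\right) \left(435307 + 433565\right) = \left(-128677 + \left(-72600 + \left(- \frac{7}{3}\right)^{2} + 485 \left(- \frac{7}{3}\right)\right)\right) \left(435307 + 433565\right) = \left(-128677 - \frac{663536}{9}\right) 868872 = \left(- \frac{1821629}{9}\right) 868872 = - \frac{527587477496}{3}$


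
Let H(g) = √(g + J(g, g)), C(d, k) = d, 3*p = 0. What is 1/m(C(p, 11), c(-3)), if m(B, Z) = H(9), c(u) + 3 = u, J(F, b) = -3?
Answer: √6/6 ≈ 0.40825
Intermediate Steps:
p = 0 (p = (⅓)*0 = 0)
c(u) = -3 + u
H(g) = √(-3 + g) (H(g) = √(g - 3) = √(-3 + g))
m(B, Z) = √6 (m(B, Z) = √(-3 + 9) = √6)
1/m(C(p, 11), c(-3)) = 1/(√6) = √6/6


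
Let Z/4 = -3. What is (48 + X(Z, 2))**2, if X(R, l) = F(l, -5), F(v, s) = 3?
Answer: 2601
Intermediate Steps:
Z = -12 (Z = 4*(-3) = -12)
X(R, l) = 3
(48 + X(Z, 2))**2 = (48 + 3)**2 = 51**2 = 2601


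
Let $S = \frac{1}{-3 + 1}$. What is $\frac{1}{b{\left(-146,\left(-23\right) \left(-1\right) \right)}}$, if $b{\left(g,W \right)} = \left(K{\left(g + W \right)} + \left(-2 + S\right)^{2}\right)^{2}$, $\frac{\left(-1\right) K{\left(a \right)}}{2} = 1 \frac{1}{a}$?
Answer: $\frac{242064}{9504889} \approx 0.025467$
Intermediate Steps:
$S = - \frac{1}{2}$ ($S = \frac{1}{-2} = - \frac{1}{2} \approx -0.5$)
$K{\left(a \right)} = - \frac{2}{a}$ ($K{\left(a \right)} = - 2 \cdot 1 \frac{1}{a} = - \frac{2}{a}$)
$b{\left(g,W \right)} = \left(\frac{25}{4} - \frac{2}{W + g}\right)^{2}$ ($b{\left(g,W \right)} = \left(- \frac{2}{g + W} + \left(-2 - \frac{1}{2}\right)^{2}\right)^{2} = \left(- \frac{2}{W + g} + \left(- \frac{5}{2}\right)^{2}\right)^{2} = \left(- \frac{2}{W + g} + \frac{25}{4}\right)^{2} = \left(\frac{25}{4} - \frac{2}{W + g}\right)^{2}$)
$\frac{1}{b{\left(-146,\left(-23\right) \left(-1\right) \right)}} = \frac{1}{\left(\frac{25}{4} - \frac{2}{\left(-23\right) \left(-1\right) - 146}\right)^{2}} = \frac{1}{\left(\frac{25}{4} - \frac{2}{23 - 146}\right)^{2}} = \frac{1}{\left(\frac{25}{4} - \frac{2}{-123}\right)^{2}} = \frac{1}{\left(\frac{25}{4} - - \frac{2}{123}\right)^{2}} = \frac{1}{\left(\frac{25}{4} + \frac{2}{123}\right)^{2}} = \frac{1}{\left(\frac{3083}{492}\right)^{2}} = \frac{1}{\frac{9504889}{242064}} = \frac{242064}{9504889}$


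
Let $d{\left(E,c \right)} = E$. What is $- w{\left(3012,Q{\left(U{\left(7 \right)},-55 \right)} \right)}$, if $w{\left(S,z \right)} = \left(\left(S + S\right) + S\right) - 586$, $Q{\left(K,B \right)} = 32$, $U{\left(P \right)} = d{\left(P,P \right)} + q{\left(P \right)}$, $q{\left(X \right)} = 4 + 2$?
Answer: $-8450$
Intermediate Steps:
$q{\left(X \right)} = 6$
$U{\left(P \right)} = 6 + P$ ($U{\left(P \right)} = P + 6 = 6 + P$)
$w{\left(S,z \right)} = -586 + 3 S$ ($w{\left(S,z \right)} = \left(2 S + S\right) - 586 = 3 S - 586 = -586 + 3 S$)
$- w{\left(3012,Q{\left(U{\left(7 \right)},-55 \right)} \right)} = - (-586 + 3 \cdot 3012) = - (-586 + 9036) = \left(-1\right) 8450 = -8450$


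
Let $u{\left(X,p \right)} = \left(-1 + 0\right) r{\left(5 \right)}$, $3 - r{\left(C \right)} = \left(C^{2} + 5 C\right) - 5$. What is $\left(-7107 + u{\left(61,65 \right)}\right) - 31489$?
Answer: $-38554$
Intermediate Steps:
$r{\left(C \right)} = 8 - C^{2} - 5 C$ ($r{\left(C \right)} = 3 - \left(\left(C^{2} + 5 C\right) - 5\right) = 3 - \left(-5 + C^{2} + 5 C\right) = 8 - C^{2} - 5 C$)
$u{\left(X,p \right)} = 42$ ($u{\left(X,p \right)} = \left(-1 + 0\right) \left(8 - 5^{2} - 25\right) = - (8 - 25 - 25) = \left(-1\right) \left(-42\right) = 42$)
$\left(-7107 + u{\left(61,65 \right)}\right) - 31489 = \left(-7107 + 42\right) - 31489 = -7065 - 31489 = -38554$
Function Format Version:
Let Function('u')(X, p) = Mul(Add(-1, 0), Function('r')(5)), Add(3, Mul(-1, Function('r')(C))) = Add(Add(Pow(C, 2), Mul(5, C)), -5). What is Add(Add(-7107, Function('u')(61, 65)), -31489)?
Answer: -38554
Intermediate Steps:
Function('r')(C) = Add(8, Mul(-1, Pow(C, 2)), Mul(-5, C)) (Function('r')(C) = Add(3, Mul(-1, Add(Add(Pow(C, 2), Mul(5, C)), -5))) = Add(3, Mul(-1, Add(-5, Pow(C, 2), Mul(5, C)))) = Add(3, Add(5, Mul(-1, Pow(C, 2)), Mul(-5, C))) = Add(8, Mul(-1, Pow(C, 2)), Mul(-5, C)))
Function('u')(X, p) = 42 (Function('u')(X, p) = Mul(Add(-1, 0), Add(8, Mul(-1, Pow(5, 2)), Mul(-5, 5))) = Mul(-1, Add(8, Mul(-1, 25), -25)) = Mul(-1, Add(8, -25, -25)) = Mul(-1, -42) = 42)
Add(Add(-7107, Function('u')(61, 65)), -31489) = Add(Add(-7107, 42), -31489) = Add(-7065, -31489) = -38554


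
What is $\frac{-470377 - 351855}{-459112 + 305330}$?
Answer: $\frac{411116}{76891} \approx 5.3467$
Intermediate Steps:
$\frac{-470377 - 351855}{-459112 + 305330} = - \frac{822232}{-153782} = \left(-822232\right) \left(- \frac{1}{153782}\right) = \frac{411116}{76891}$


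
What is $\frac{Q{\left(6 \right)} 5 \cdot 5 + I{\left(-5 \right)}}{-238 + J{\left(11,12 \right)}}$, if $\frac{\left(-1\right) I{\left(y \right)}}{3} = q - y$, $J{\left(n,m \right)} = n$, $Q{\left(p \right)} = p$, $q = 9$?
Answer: $- \frac{108}{227} \approx -0.47577$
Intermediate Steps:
$I{\left(y \right)} = -27 + 3 y$ ($I{\left(y \right)} = - 3 \left(9 - y\right) = -27 + 3 y$)
$\frac{Q{\left(6 \right)} 5 \cdot 5 + I{\left(-5 \right)}}{-238 + J{\left(11,12 \right)}} = \frac{6 \cdot 5 \cdot 5 + \left(-27 + 3 \left(-5\right)\right)}{-238 + 11} = \frac{30 \cdot 5 - 42}{-227} = \left(150 - 42\right) \left(- \frac{1}{227}\right) = 108 \left(- \frac{1}{227}\right) = - \frac{108}{227}$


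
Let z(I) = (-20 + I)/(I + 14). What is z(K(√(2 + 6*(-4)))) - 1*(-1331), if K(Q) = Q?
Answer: 144950/109 + 17*I*√22/109 ≈ 1329.8 + 0.73153*I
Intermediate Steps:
z(I) = (-20 + I)/(14 + I)
z(K(√(2 + 6*(-4)))) - 1*(-1331) = (-20 + √(2 + 6*(-4)))/(14 + √(2 + 6*(-4))) - 1*(-1331) = (-20 + √(2 - 24))/(14 + √(2 - 24)) + 1331 = (-20 + √(-22))/(14 + √(-22)) + 1331 = (-20 + I*√22)/(14 + I*√22) + 1331 = 1331 + (-20 + I*√22)/(14 + I*√22)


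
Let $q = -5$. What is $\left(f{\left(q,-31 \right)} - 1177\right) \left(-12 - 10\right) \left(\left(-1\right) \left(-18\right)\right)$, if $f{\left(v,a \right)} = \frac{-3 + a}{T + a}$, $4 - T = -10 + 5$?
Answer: $465480$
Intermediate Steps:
$T = 9$ ($T = 4 - \left(-10 + 5\right) = 4 - -5 = 4 + 5 = 9$)
$f{\left(v,a \right)} = \frac{-3 + a}{9 + a}$
$\left(f{\left(q,-31 \right)} - 1177\right) \left(-12 - 10\right) \left(\left(-1\right) \left(-18\right)\right) = \left(\frac{-3 - 31}{9 - 31} - 1177\right) \left(-12 - 10\right) \left(\left(-1\right) \left(-18\right)\right) = \left(\frac{1}{-22} \left(-34\right) - 1177\right) \left(\left(-22\right) 18\right) = \left(\left(- \frac{1}{22}\right) \left(-34\right) - 1177\right) \left(-396\right) = \left(\frac{17}{11} - 1177\right) \left(-396\right) = \left(- \frac{12930}{11}\right) \left(-396\right) = 465480$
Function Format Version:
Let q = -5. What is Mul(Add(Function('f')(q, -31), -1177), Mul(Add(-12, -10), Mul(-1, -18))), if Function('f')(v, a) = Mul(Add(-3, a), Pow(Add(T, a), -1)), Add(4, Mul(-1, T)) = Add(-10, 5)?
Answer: 465480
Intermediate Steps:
T = 9 (T = Add(4, Mul(-1, Add(-10, 5))) = Add(4, Mul(-1, -5)) = Add(4, 5) = 9)
Function('f')(v, a) = Mul(Pow(Add(9, a), -1), Add(-3, a)) (Function('f')(v, a) = Mul(Add(-3, a), Pow(Add(9, a), -1)) = Mul(Pow(Add(9, a), -1), Add(-3, a)))
Mul(Add(Function('f')(q, -31), -1177), Mul(Add(-12, -10), Mul(-1, -18))) = Mul(Add(Mul(Pow(Add(9, -31), -1), Add(-3, -31)), -1177), Mul(Add(-12, -10), Mul(-1, -18))) = Mul(Add(Mul(Pow(-22, -1), -34), -1177), Mul(-22, 18)) = Mul(Add(Mul(Rational(-1, 22), -34), -1177), -396) = Mul(Add(Rational(17, 11), -1177), -396) = Mul(Rational(-12930, 11), -396) = 465480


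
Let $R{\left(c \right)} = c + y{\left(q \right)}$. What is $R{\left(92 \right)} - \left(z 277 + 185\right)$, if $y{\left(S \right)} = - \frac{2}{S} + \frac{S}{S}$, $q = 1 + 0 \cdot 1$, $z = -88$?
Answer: $24282$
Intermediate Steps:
$q = 1$ ($q = 1 + 0 = 1$)
$y{\left(S \right)} = 1 - \frac{2}{S}$ ($y{\left(S \right)} = - \frac{2}{S} + 1 = 1 - \frac{2}{S}$)
$R{\left(c \right)} = -1 + c$ ($R{\left(c \right)} = c + \frac{-2 + 1}{1} = c + 1 \left(-1\right) = c - 1 = -1 + c$)
$R{\left(92 \right)} - \left(z 277 + 185\right) = \left(-1 + 92\right) - \left(\left(-88\right) 277 + 185\right) = 91 - \left(-24376 + 185\right) = 91 - -24191 = 91 + 24191 = 24282$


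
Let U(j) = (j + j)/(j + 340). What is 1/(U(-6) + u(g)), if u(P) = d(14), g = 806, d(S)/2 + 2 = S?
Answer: 167/4002 ≈ 0.041729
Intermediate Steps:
d(S) = -4 + 2*S
u(P) = 24 (u(P) = -4 + 2*14 = -4 + 28 = 24)
U(j) = 2*j/(340 + j) (U(j) = (2*j)/(340 + j) = 2*j/(340 + j))
1/(U(-6) + u(g)) = 1/(2*(-6)/(340 - 6) + 24) = 1/(2*(-6)/334 + 24) = 1/(2*(-6)*(1/334) + 24) = 1/(-6/167 + 24) = 1/(4002/167) = 167/4002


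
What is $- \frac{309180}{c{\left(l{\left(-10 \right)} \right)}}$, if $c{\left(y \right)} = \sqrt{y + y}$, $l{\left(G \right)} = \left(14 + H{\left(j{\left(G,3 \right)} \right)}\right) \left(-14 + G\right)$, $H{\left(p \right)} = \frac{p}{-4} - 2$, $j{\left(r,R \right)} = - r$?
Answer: $\frac{25765 i \sqrt{114}}{19} \approx 14479.0 i$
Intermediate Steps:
$H{\left(p \right)} = -2 - \frac{p}{4}$ ($H{\left(p \right)} = - \frac{p}{4} - 2 = -2 - \frac{p}{4}$)
$l{\left(G \right)} = \left(-14 + G\right) \left(12 + \frac{G}{4}\right)$ ($l{\left(G \right)} = \left(14 - \left(2 + \frac{\left(-1\right) G}{4}\right)\right) \left(-14 + G\right) = \left(14 + \left(-2 + \frac{G}{4}\right)\right) \left(-14 + G\right) = \left(12 + \frac{G}{4}\right) \left(-14 + G\right) = \left(-14 + G\right) \left(12 + \frac{G}{4}\right)$)
$c{\left(y \right)} = \sqrt{2} \sqrt{y}$ ($c{\left(y \right)} = \sqrt{2 y} = \sqrt{2} \sqrt{y}$)
$- \frac{309180}{c{\left(l{\left(-10 \right)} \right)}} = - \frac{309180}{\sqrt{2} \sqrt{-168 + \frac{\left(-10\right)^{2}}{4} + \frac{17}{2} \left(-10\right)}} = - \frac{309180}{\sqrt{2} \sqrt{-168 + \frac{1}{4} \cdot 100 - 85}} = - \frac{309180}{\sqrt{2} \sqrt{-168 + 25 - 85}} = - \frac{309180}{\sqrt{2} \sqrt{-228}} = - \frac{309180}{\sqrt{2} \cdot 2 i \sqrt{57}} = - \frac{309180}{2 i \sqrt{114}} = - 309180 \left(- \frac{i \sqrt{114}}{228}\right) = \frac{25765 i \sqrt{114}}{19}$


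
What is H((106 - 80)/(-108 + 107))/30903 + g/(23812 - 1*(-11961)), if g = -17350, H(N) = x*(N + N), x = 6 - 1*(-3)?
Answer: -184302938/368497673 ≈ -0.50015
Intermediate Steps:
x = 9 (x = 6 + 3 = 9)
H(N) = 18*N (H(N) = 9*(N + N) = 9*(2*N) = 18*N)
H((106 - 80)/(-108 + 107))/30903 + g/(23812 - 1*(-11961)) = (18*((106 - 80)/(-108 + 107)))/30903 - 17350/(23812 - 1*(-11961)) = (18*(26/(-1)))*(1/30903) - 17350/(23812 + 11961) = (18*(26*(-1)))*(1/30903) - 17350/35773 = (18*(-26))*(1/30903) - 17350*1/35773 = -468*1/30903 - 17350/35773 = -156/10301 - 17350/35773 = -184302938/368497673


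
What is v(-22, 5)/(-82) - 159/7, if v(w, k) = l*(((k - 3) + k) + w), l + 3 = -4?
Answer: -13773/574 ≈ -23.995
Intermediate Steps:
l = -7 (l = -3 - 4 = -7)
v(w, k) = 21 - 14*k - 7*w (v(w, k) = -7*(((k - 3) + k) + w) = -7*(((-3 + k) + k) + w) = -7*((-3 + 2*k) + w) = -7*(-3 + w + 2*k) = 21 - 14*k - 7*w)
v(-22, 5)/(-82) - 159/7 = (21 - 14*5 - 7*(-22))/(-82) - 159/7 = (21 - 70 + 154)*(-1/82) - 159*⅐ = 105*(-1/82) - 159/7 = -105/82 - 159/7 = -13773/574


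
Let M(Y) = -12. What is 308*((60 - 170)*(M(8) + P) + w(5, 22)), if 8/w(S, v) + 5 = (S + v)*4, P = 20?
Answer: -27914656/103 ≈ -2.7102e+5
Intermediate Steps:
w(S, v) = 8/(-5 + 4*S + 4*v) (w(S, v) = 8/(-5 + (S + v)*4) = 8/(-5 + (4*S + 4*v)) = 8/(-5 + 4*S + 4*v))
308*((60 - 170)*(M(8) + P) + w(5, 22)) = 308*((60 - 170)*(-12 + 20) + 8/(-5 + 4*5 + 4*22)) = 308*(-110*8 + 8/(-5 + 20 + 88)) = 308*(-880 + 8/103) = 308*(-90632/103) = -27914656/103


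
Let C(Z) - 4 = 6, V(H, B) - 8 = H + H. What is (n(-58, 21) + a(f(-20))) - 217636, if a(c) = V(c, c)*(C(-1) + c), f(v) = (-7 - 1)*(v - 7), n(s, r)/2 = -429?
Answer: -119054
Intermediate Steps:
n(s, r) = -858 (n(s, r) = 2*(-429) = -858)
V(H, B) = 8 + 2*H (V(H, B) = 8 + (H + H) = 8 + 2*H)
C(Z) = 10 (C(Z) = 4 + 6 = 10)
f(v) = 56 - 8*v (f(v) = -8*(-7 + v) = 56 - 8*v)
a(c) = (8 + 2*c)*(10 + c)
(n(-58, 21) + a(f(-20))) - 217636 = (-858 + 2*(4 + (56 - 8*(-20)))*(10 + (56 - 8*(-20)))) - 217636 = (-858 + 2*(4 + (56 + 160))*(10 + (56 + 160))) - 217636 = (-858 + 2*(4 + 216)*(10 + 216)) - 217636 = (-858 + 2*220*226) - 217636 = (-858 + 99440) - 217636 = 98582 - 217636 = -119054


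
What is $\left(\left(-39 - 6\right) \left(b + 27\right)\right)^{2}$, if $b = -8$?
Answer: $731025$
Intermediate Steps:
$\left(\left(-39 - 6\right) \left(b + 27\right)\right)^{2} = \left(\left(-39 - 6\right) \left(-8 + 27\right)\right)^{2} = \left(\left(-45\right) 19\right)^{2} = \left(-855\right)^{2} = 731025$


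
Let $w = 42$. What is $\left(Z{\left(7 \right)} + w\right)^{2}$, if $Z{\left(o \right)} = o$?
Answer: $2401$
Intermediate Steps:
$\left(Z{\left(7 \right)} + w\right)^{2} = \left(7 + 42\right)^{2} = 49^{2} = 2401$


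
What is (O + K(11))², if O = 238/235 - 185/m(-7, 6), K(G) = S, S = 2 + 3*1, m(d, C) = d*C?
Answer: 10572158041/97416900 ≈ 108.52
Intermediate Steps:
m(d, C) = C*d
S = 5 (S = 2 + 3 = 5)
K(G) = 5
O = 53471/9870 (O = 238/235 - 185/(6*(-7)) = 238*(1/235) - 185/(-42) = 238/235 - 185*(-1/42) = 238/235 + 185/42 = 53471/9870 ≈ 5.4175)
(O + K(11))² = (53471/9870 + 5)² = (102821/9870)² = 10572158041/97416900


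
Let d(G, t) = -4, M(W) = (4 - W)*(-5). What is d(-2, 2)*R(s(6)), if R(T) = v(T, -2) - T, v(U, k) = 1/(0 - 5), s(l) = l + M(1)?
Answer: -176/5 ≈ -35.200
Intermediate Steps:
M(W) = -20 + 5*W
s(l) = -15 + l (s(l) = l + (-20 + 5*1) = l + (-20 + 5) = l - 15 = -15 + l)
v(U, k) = -⅕ (v(U, k) = 1/(-5) = -⅕)
R(T) = -⅕ - T
d(-2, 2)*R(s(6)) = -4*(-⅕ - (-15 + 6)) = -4*(-⅕ - 1*(-9)) = -4*(-⅕ + 9) = -4*44/5 = -176/5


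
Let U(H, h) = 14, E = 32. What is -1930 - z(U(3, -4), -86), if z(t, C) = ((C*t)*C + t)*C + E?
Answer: 8904026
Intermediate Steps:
z(t, C) = 32 + C*(t + t*C²) (z(t, C) = ((C*t)*C + t)*C + 32 = (t*C² + t)*C + 32 = (t + t*C²)*C + 32 = C*(t + t*C²) + 32 = 32 + C*(t + t*C²))
-1930 - z(U(3, -4), -86) = -1930 - (32 - 86*14 + 14*(-86)³) = -1930 - (32 - 1204 + 14*(-636056)) = -1930 - (32 - 1204 - 8904784) = -1930 - 1*(-8905956) = -1930 + 8905956 = 8904026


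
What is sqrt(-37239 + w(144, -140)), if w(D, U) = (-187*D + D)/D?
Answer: 5*I*sqrt(1497) ≈ 193.46*I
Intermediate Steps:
w(D, U) = -186 (w(D, U) = (-186*D)/D = -186)
sqrt(-37239 + w(144, -140)) = sqrt(-37239 - 186) = sqrt(-37425) = 5*I*sqrt(1497)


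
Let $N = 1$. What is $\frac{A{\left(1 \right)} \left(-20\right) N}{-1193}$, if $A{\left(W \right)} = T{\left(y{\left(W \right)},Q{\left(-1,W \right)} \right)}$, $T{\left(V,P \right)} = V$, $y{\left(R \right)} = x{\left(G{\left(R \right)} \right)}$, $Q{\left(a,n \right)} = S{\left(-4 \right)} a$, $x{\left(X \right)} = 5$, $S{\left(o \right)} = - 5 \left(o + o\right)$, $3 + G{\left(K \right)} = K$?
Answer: $\frac{100}{1193} \approx 0.083822$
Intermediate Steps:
$G{\left(K \right)} = -3 + K$
$S{\left(o \right)} = - 10 o$ ($S{\left(o \right)} = - 5 \cdot 2 o = - 10 o$)
$Q{\left(a,n \right)} = 40 a$ ($Q{\left(a,n \right)} = \left(-10\right) \left(-4\right) a = 40 a$)
$y{\left(R \right)} = 5$
$A{\left(W \right)} = 5$
$\frac{A{\left(1 \right)} \left(-20\right) N}{-1193} = \frac{5 \left(-20\right) 1}{-1193} = \left(-100\right) 1 \left(- \frac{1}{1193}\right) = \left(-100\right) \left(- \frac{1}{1193}\right) = \frac{100}{1193}$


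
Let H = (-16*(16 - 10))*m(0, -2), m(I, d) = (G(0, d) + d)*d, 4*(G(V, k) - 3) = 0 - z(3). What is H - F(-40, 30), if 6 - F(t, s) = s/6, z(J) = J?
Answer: 47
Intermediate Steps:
F(t, s) = 6 - s/6
G(V, k) = 9/4 (G(V, k) = 3 + (0 - 1*3)/4 = 3 + (0 - 3)/4 = 3 + (¼)*(-3) = 3 - ¾ = 9/4)
m(I, d) = d*(9/4 + d) (m(I, d) = (9/4 + d)*d = d*(9/4 + d))
H = 48 (H = (-16*(16 - 10))*((¼)*(-2)*(9 + 4*(-2))) = (-16*6)*((¼)*(-2)*(9 - 8)) = -24*(-2) = -96*(-½) = 48)
H - F(-40, 30) = 48 - (6 - ⅙*30) = 48 - (6 - 5) = 48 - 1*1 = 48 - 1 = 47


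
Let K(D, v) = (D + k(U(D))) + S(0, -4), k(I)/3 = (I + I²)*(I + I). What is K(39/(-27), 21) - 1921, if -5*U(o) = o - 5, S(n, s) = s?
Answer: -57822766/30375 ≈ -1903.6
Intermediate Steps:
U(o) = 1 - o/5 (U(o) = -(o - 5)/5 = -(-5 + o)/5 = 1 - o/5)
k(I) = 6*I*(I + I²) (k(I) = 3*((I + I²)*(I + I)) = 3*((I + I²)*(2*I)) = 3*(2*I*(I + I²)) = 6*I*(I + I²))
K(D, v) = -4 + D + 6*(1 - D/5)²*(2 - D/5) (K(D, v) = (D + 6*(1 - D/5)²*(1 + (1 - D/5))) - 4 = (D + 6*(1 - D/5)²*(2 - D/5)) - 4 = -4 + D + 6*(1 - D/5)²*(2 - D/5))
K(39/(-27), 21) - 1921 = (-4 + 39/(-27) + 6*(-5 + 39/(-27))²*(10 - 39/(-27))/125) - 1921 = (-4 + 39*(-1/27) + 6*(-5 + 39*(-1/27))²*(10 - 39*(-1)/27)/125) - 1921 = (-4 - 13/9 + 6*(-5 - 13/9)²*(10 - 1*(-13/9))/125) - 1921 = (-4 - 13/9 + 6*(-58/9)²*(10 + 13/9)/125) - 1921 = (-4 - 13/9 + (6/125)*(3364/81)*(103/9)) - 1921 = (-4 - 13/9 + 692984/30375) - 1921 = 527609/30375 - 1921 = -57822766/30375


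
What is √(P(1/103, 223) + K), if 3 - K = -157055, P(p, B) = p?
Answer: 5*√66649137/103 ≈ 396.31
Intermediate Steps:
K = 157058 (K = 3 - 1*(-157055) = 3 + 157055 = 157058)
√(P(1/103, 223) + K) = √(1/103 + 157058) = √(16176975/103) = 5*√66649137/103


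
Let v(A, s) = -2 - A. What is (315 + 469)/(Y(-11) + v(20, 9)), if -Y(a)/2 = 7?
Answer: -196/9 ≈ -21.778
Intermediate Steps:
Y(a) = -14 (Y(a) = -2*7 = -14)
(315 + 469)/(Y(-11) + v(20, 9)) = (315 + 469)/(-14 + (-2 - 1*20)) = 784/(-14 + (-2 - 20)) = 784/(-14 - 22) = 784/(-36) = 784*(-1/36) = -196/9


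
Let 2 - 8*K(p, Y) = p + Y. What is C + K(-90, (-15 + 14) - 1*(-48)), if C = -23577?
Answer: -188571/8 ≈ -23571.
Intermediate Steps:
K(p, Y) = ¼ - Y/8 - p/8 (K(p, Y) = ¼ - (p + Y)/8 = ¼ - (Y + p)/8 = ¼ + (-Y/8 - p/8) = ¼ - Y/8 - p/8)
C + K(-90, (-15 + 14) - 1*(-48)) = -23577 + (¼ - ((-15 + 14) - 1*(-48))/8 - ⅛*(-90)) = -23577 + (¼ - (-1 + 48)/8 + 45/4) = -23577 + (¼ - ⅛*47 + 45/4) = -23577 + (¼ - 47/8 + 45/4) = -23577 + 45/8 = -188571/8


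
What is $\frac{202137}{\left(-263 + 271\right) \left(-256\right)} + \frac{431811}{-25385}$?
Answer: $- \frac{6015596673}{51988480} \approx -115.71$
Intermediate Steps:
$\frac{202137}{\left(-263 + 271\right) \left(-256\right)} + \frac{431811}{-25385} = \frac{202137}{8 \left(-256\right)} + 431811 \left(- \frac{1}{25385}\right) = \frac{202137}{-2048} - \frac{431811}{25385} = 202137 \left(- \frac{1}{2048}\right) - \frac{431811}{25385} = - \frac{202137}{2048} - \frac{431811}{25385} = - \frac{6015596673}{51988480}$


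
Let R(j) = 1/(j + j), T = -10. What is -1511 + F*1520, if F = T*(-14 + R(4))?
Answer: 209389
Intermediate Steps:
R(j) = 1/(2*j)
F = 555/4 (F = -10*(-14 + (½)/4) = -10*(-14 + (½)*(¼)) = -10*(-14 + ⅛) = -10*(-111/8) = 555/4 ≈ 138.75)
-1511 + F*1520 = -1511 + (555/4)*1520 = -1511 + 210900 = 209389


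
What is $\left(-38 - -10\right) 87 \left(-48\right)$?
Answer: $116928$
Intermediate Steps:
$\left(-38 - -10\right) 87 \left(-48\right) = \left(-38 + 10\right) 87 \left(-48\right) = \left(-28\right) 87 \left(-48\right) = \left(-2436\right) \left(-48\right) = 116928$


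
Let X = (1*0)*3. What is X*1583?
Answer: 0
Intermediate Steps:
X = 0 (X = 0*3 = 0)
X*1583 = 0*1583 = 0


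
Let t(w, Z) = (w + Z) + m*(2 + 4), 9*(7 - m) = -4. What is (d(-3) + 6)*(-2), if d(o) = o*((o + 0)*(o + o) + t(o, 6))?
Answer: 382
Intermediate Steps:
m = 67/9 (m = 7 - ⅑*(-4) = 7 + 4/9 = 67/9 ≈ 7.4444)
t(w, Z) = 134/3 + Z + w (t(w, Z) = (w + Z) + 67*(2 + 4)/9 = (Z + w) + (67/9)*6 = (Z + w) + 134/3 = 134/3 + Z + w)
d(o) = o*(152/3 + o + 2*o²) (d(o) = o*((o + 0)*(o + o) + (134/3 + 6 + o)) = o*(o*(2*o) + (152/3 + o)) = o*(2*o² + (152/3 + o)) = o*(152/3 + o + 2*o²))
(d(-3) + 6)*(-2) = ((⅓)*(-3)*(152 + 3*(-3) + 6*(-3)²) + 6)*(-2) = ((⅓)*(-3)*(152 - 9 + 6*9) + 6)*(-2) = ((⅓)*(-3)*(152 - 9 + 54) + 6)*(-2) = ((⅓)*(-3)*197 + 6)*(-2) = (-197 + 6)*(-2) = -191*(-2) = 382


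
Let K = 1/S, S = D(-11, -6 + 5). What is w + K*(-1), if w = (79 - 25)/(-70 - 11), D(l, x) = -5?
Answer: -7/15 ≈ -0.46667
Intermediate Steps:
w = -2/3 (w = 54/(-81) = 54*(-1/81) = -2/3 ≈ -0.66667)
S = -5
K = -1/5 (K = 1/(-5) = -1/5 ≈ -0.20000)
w + K*(-1) = -2/3 - 1/5*(-1) = -2/3 + 1/5 = -7/15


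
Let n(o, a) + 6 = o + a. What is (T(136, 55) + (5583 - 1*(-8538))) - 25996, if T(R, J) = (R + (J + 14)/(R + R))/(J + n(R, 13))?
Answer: -639502939/53856 ≈ -11874.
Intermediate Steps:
n(o, a) = -6 + a + o (n(o, a) = -6 + (o + a) = -6 + (a + o) = -6 + a + o)
T(R, J) = (R + (14 + J)/(2*R))/(7 + J + R) (T(R, J) = (R + (J + 14)/(R + R))/(J + (-6 + 13 + R)) = (R + (14 + J)/((2*R)))/(J + (7 + R)) = (R + (14 + J)*(1/(2*R)))/(7 + J + R) = (R + (14 + J)/(2*R))/(7 + J + R))
(T(136, 55) + (5583 - 1*(-8538))) - 25996 = ((7 + 136**2 + (1/2)*55)/(136*(7 + 55 + 136)) + (5583 - 1*(-8538))) - 25996 = ((1/136)*(7 + 18496 + 55/2)/198 + (5583 + 8538)) - 25996 = ((1/136)*(1/198)*(37061/2) + 14121) - 25996 = (37061/53856 + 14121) - 25996 = 760537637/53856 - 25996 = -639502939/53856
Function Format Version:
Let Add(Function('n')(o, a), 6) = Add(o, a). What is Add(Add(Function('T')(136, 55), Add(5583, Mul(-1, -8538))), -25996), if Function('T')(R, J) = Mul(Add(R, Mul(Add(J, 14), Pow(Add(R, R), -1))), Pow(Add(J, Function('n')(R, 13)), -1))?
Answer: Rational(-639502939, 53856) ≈ -11874.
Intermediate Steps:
Function('n')(o, a) = Add(-6, a, o) (Function('n')(o, a) = Add(-6, Add(o, a)) = Add(-6, Add(a, o)) = Add(-6, a, o))
Function('T')(R, J) = Mul(Pow(Add(7, J, R), -1), Add(R, Mul(Rational(1, 2), Pow(R, -1), Add(14, J)))) (Function('T')(R, J) = Mul(Add(R, Mul(Add(J, 14), Pow(Add(R, R), -1))), Pow(Add(J, Add(-6, 13, R)), -1)) = Mul(Add(R, Mul(Add(14, J), Pow(Mul(2, R), -1))), Pow(Add(J, Add(7, R)), -1)) = Mul(Add(R, Mul(Add(14, J), Mul(Rational(1, 2), Pow(R, -1)))), Pow(Add(7, J, R), -1)) = Mul(Add(R, Mul(Rational(1, 2), Pow(R, -1), Add(14, J))), Pow(Add(7, J, R), -1)) = Mul(Pow(Add(7, J, R), -1), Add(R, Mul(Rational(1, 2), Pow(R, -1), Add(14, J)))))
Add(Add(Function('T')(136, 55), Add(5583, Mul(-1, -8538))), -25996) = Add(Add(Mul(Pow(136, -1), Pow(Add(7, 55, 136), -1), Add(7, Pow(136, 2), Mul(Rational(1, 2), 55))), Add(5583, Mul(-1, -8538))), -25996) = Add(Add(Mul(Rational(1, 136), Pow(198, -1), Add(7, 18496, Rational(55, 2))), Add(5583, 8538)), -25996) = Add(Add(Mul(Rational(1, 136), Rational(1, 198), Rational(37061, 2)), 14121), -25996) = Add(Add(Rational(37061, 53856), 14121), -25996) = Add(Rational(760537637, 53856), -25996) = Rational(-639502939, 53856)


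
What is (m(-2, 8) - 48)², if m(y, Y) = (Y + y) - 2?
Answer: 1936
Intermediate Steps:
m(y, Y) = -2 + Y + y
(m(-2, 8) - 48)² = ((-2 + 8 - 2) - 48)² = (4 - 48)² = (-44)² = 1936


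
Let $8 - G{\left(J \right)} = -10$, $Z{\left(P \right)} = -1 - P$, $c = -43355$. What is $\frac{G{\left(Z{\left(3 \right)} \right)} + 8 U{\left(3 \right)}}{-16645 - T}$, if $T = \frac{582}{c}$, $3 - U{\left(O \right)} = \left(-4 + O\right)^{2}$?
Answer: $- \frac{1474070}{721643393} \approx -0.0020427$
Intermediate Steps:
$U{\left(O \right)} = 3 - \left(-4 + O\right)^{2}$
$G{\left(J \right)} = 18$ ($G{\left(J \right)} = 8 - -10 = 8 + 10 = 18$)
$T = - \frac{582}{43355}$ ($T = \frac{582}{-43355} = 582 \left(- \frac{1}{43355}\right) = - \frac{582}{43355} \approx -0.013424$)
$\frac{G{\left(Z{\left(3 \right)} \right)} + 8 U{\left(3 \right)}}{-16645 - T} = \frac{18 + 8 \left(3 - \left(-4 + 3\right)^{2}\right)}{-16645 - - \frac{582}{43355}} = \frac{18 + 8 \left(3 - \left(-1\right)^{2}\right)}{-16645 + \frac{582}{43355}} = \frac{18 + 8 \left(3 - 1\right)}{- \frac{721643393}{43355}} = \left(18 + 8 \left(3 - 1\right)\right) \left(- \frac{43355}{721643393}\right) = \left(18 + 8 \cdot 2\right) \left(- \frac{43355}{721643393}\right) = \left(18 + 16\right) \left(- \frac{43355}{721643393}\right) = 34 \left(- \frac{43355}{721643393}\right) = - \frac{1474070}{721643393}$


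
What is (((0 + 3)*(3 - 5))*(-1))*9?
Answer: 54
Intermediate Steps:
(((0 + 3)*(3 - 5))*(-1))*9 = ((3*(-2))*(-1))*9 = -6*(-1)*9 = 6*9 = 54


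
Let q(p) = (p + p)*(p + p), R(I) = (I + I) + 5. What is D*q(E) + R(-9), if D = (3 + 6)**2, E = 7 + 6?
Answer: 54743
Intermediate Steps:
E = 13
R(I) = 5 + 2*I (R(I) = 2*I + 5 = 5 + 2*I)
D = 81 (D = 9**2 = 81)
q(p) = 4*p**2 (q(p) = (2*p)*(2*p) = 4*p**2)
D*q(E) + R(-9) = 81*(4*13**2) + (5 + 2*(-9)) = 81*(4*169) + (5 - 18) = 81*676 - 13 = 54756 - 13 = 54743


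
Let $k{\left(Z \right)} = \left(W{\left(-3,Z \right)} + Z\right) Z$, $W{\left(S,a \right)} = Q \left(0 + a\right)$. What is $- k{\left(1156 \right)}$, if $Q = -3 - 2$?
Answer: $5345344$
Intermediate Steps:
$Q = -5$ ($Q = -3 - 2 = -5$)
$W{\left(S,a \right)} = - 5 a$ ($W{\left(S,a \right)} = - 5 \left(0 + a\right) = - 5 a$)
$k{\left(Z \right)} = - 4 Z^{2}$ ($k{\left(Z \right)} = \left(- 5 Z + Z\right) Z = - 4 Z Z = - 4 Z^{2}$)
$- k{\left(1156 \right)} = - \left(-4\right) 1156^{2} = - \left(-4\right) 1336336 = \left(-1\right) \left(-5345344\right) = 5345344$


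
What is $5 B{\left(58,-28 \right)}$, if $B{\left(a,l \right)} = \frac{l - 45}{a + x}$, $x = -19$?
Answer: $- \frac{365}{39} \approx -9.359$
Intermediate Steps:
$B{\left(a,l \right)} = \frac{-45 + l}{-19 + a}$ ($B{\left(a,l \right)} = \frac{l - 45}{a - 19} = \frac{-45 + l}{-19 + a}$)
$5 B{\left(58,-28 \right)} = 5 \frac{-45 - 28}{-19 + 58} = 5 \cdot \frac{1}{39} \left(-73\right) = 5 \left(- \frac{73}{39}\right) = - \frac{365}{39}$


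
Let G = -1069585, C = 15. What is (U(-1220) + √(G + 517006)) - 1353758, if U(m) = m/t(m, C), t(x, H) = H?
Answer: -4061518/3 + I*√552579 ≈ -1.3538e+6 + 743.36*I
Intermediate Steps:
U(m) = m/15
(U(-1220) + √(G + 517006)) - 1353758 = ((1/15)*(-1220) + √(-1069585 + 517006)) - 1353758 = (-244/3 + √(-552579)) - 1353758 = (-244/3 + I*√552579) - 1353758 = -4061518/3 + I*√552579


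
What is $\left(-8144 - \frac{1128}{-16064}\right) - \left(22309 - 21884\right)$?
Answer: $- \frac{17206411}{2008} \approx -8568.9$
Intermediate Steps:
$\left(-8144 - \frac{1128}{-16064}\right) - \left(22309 - 21884\right) = \left(-8144 - 1128 \left(- \frac{1}{16064}\right)\right) - 425 = \left(-8144 - - \frac{141}{2008}\right) - 425 = \left(-8144 + \frac{141}{2008}\right) - 425 = - \frac{16353011}{2008} - 425 = - \frac{17206411}{2008}$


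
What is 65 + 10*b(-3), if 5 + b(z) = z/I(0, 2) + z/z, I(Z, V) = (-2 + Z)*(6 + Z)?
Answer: 55/2 ≈ 27.500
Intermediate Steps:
b(z) = -4 - z/12 (b(z) = -5 + (z/(-12 + 0**2 + 4*0) + z/z) = -5 + (z/(-12 + 0 + 0) + 1) = -5 + (z/(-12) + 1) = -5 + (z*(-1/12) + 1) = -5 + (-z/12 + 1) = -5 + (1 - z/12) = -4 - z/12)
65 + 10*b(-3) = 65 + 10*(-4 - 1/12*(-3)) = 65 + 10*(-4 + 1/4) = 65 + 10*(-15/4) = 65 - 75/2 = 55/2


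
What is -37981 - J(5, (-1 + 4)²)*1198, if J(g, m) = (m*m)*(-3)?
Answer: 253133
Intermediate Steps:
J(g, m) = -3*m² (J(g, m) = m²*(-3) = -3*m²)
-37981 - J(5, (-1 + 4)²)*1198 = -37981 - (-3*(-1 + 4)⁴)*1198 = -37981 - (-3*(3²)²)*1198 = -37981 - (-3*9²)*1198 = -37981 - (-3*81)*1198 = -37981 - (-243)*1198 = -37981 - 1*(-291114) = -37981 + 291114 = 253133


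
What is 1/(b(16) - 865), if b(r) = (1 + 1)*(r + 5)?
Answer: -1/823 ≈ -0.0012151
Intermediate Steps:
b(r) = 10 + 2*r (b(r) = 2*(5 + r) = 10 + 2*r)
1/(b(16) - 865) = 1/((10 + 2*16) - 865) = 1/((10 + 32) - 865) = 1/(42 - 865) = 1/(-823) = -1/823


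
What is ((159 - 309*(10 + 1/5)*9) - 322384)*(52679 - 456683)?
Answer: 708201235824/5 ≈ 1.4164e+11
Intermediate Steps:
((159 - 309*(10 + 1/5)*9) - 322384)*(52679 - 456683) = ((159 - 309*(10 + ⅕)*9) - 322384)*(-404004) = ((159 - 15759*9/5) - 322384)*(-404004) = ((159 - 309*459/5) - 322384)*(-404004) = ((159 - 141831/5) - 322384)*(-404004) = (-141036/5 - 322384)*(-404004) = -1752956/5*(-404004) = 708201235824/5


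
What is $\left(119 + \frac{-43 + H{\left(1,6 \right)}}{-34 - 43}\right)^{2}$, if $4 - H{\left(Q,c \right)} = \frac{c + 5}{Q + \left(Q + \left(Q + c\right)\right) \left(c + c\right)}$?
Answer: $\frac{16260075225}{1138489} \approx 14282.0$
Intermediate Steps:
$H{\left(Q,c \right)} = 4 - \frac{5 + c}{Q + 2 c \left(c + 2 Q\right)}$ ($H{\left(Q,c \right)} = 4 - \frac{c + 5}{Q + \left(Q + \left(Q + c\right)\right) \left(c + c\right)} = 4 - \frac{5 + c}{Q + \left(c + 2 Q\right) 2 c} = 4 - \frac{5 + c}{Q + 2 c \left(c + 2 Q\right)}$)
$\left(119 + \frac{-43 + H{\left(1,6 \right)}}{-34 - 43}\right)^{2} = \left(119 + \frac{-43 + \frac{-5 - 6 + 4 \cdot 1 + 8 \cdot 6^{2} + 16 \cdot 1 \cdot 6}{1 + 2 \cdot 6^{2} + 4 \cdot 1 \cdot 6}}{-34 - 43}\right)^{2} = \left(119 + \frac{-43 + \frac{-5 - 6 + 4 + 8 \cdot 36 + 96}{1 + 2 \cdot 36 + 24}}{-77}\right)^{2} = \left(119 + \left(-43 + \frac{-5 - 6 + 4 + 288 + 96}{1 + 72 + 24}\right) \left(- \frac{1}{77}\right)\right)^{2} = \left(119 + \left(-43 + \frac{1}{97} \cdot 377\right) \left(- \frac{1}{77}\right)\right)^{2} = \left(119 + \left(-43 + \frac{377}{97}\right) \left(- \frac{1}{77}\right)\right)^{2} = \left(119 - - \frac{542}{1067}\right)^{2} = \left(119 + \frac{542}{1067}\right)^{2} = \left(\frac{127515}{1067}\right)^{2} = \frac{16260075225}{1138489}$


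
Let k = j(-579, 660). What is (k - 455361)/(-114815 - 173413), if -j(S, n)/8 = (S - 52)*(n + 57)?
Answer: -1054685/96076 ≈ -10.978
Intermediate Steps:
j(S, n) = -8*(-52 + S)*(57 + n) (j(S, n) = -8*(S - 52)*(n + 57) = -8*(-52 + S)*(57 + n))
k = 3619416 (k = 23712 - 456*(-579) + 416*660 - 8*(-579)*660 = 23712 + 264024 + 274560 + 3057120 = 3619416)
(k - 455361)/(-114815 - 173413) = (3619416 - 455361)/(-114815 - 173413) = 3164055/(-288228) = 3164055*(-1/288228) = -1054685/96076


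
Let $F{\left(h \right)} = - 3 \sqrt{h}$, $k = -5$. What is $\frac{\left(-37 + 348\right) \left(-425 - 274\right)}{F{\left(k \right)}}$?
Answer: $- \frac{72463 i \sqrt{5}}{5} \approx - 32406.0 i$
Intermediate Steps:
$\frac{\left(-37 + 348\right) \left(-425 - 274\right)}{F{\left(k \right)}} = \frac{\left(-37 + 348\right) \left(-425 - 274\right)}{\left(-3\right) \sqrt{-5}} = \frac{311 \left(-699\right)}{\left(-3\right) i \sqrt{5}} = - \frac{217389}{\left(-3\right) i \sqrt{5}} = - 217389 \frac{i \sqrt{5}}{15} = - \frac{72463 i \sqrt{5}}{5}$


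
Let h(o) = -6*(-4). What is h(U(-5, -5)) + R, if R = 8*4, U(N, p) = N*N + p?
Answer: 56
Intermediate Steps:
U(N, p) = p + N² (U(N, p) = N² + p = p + N²)
h(o) = 24
R = 32
h(U(-5, -5)) + R = 24 + 32 = 56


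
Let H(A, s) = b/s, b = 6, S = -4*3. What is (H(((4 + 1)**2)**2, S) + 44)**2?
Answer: 7569/4 ≈ 1892.3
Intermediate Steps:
S = -12
H(A, s) = 6/s
(H(((4 + 1)**2)**2, S) + 44)**2 = (6/(-12) + 44)**2 = (6*(-1/12) + 44)**2 = (-1/2 + 44)**2 = (87/2)**2 = 7569/4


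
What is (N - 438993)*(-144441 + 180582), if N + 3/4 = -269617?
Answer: -102439604463/4 ≈ -2.5610e+10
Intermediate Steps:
N = -1078471/4 (N = -¾ - 269617 = -1078471/4 ≈ -2.6962e+5)
(N - 438993)*(-144441 + 180582) = (-1078471/4 - 438993)*(-144441 + 180582) = -2834443/4*36141 = -102439604463/4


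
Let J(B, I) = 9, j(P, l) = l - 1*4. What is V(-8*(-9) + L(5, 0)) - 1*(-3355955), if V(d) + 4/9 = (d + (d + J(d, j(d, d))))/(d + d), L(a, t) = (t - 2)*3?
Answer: 1328958427/396 ≈ 3.3560e+6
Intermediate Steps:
j(P, l) = -4 + l (j(P, l) = l - 4 = -4 + l)
L(a, t) = -6 + 3*t (L(a, t) = (-2 + t)*3 = -6 + 3*t)
V(d) = -4/9 + (9 + 2*d)/(2*d) (V(d) = -4/9 + (d + (d + 9))/(d + d) = -4/9 + (d + (9 + d))/((2*d)) = -4/9 + (9 + 2*d)*(1/(2*d)) = -4/9 + (9 + 2*d)/(2*d))
V(-8*(-9) + L(5, 0)) - 1*(-3355955) = (81 + 10*(-8*(-9) + (-6 + 3*0)))/(18*(-8*(-9) + (-6 + 3*0))) - 1*(-3355955) = (81 + 10*(72 + (-6 + 0)))/(18*(72 + (-6 + 0))) + 3355955 = (81 + 10*(72 - 6))/(18*(72 - 6)) + 3355955 = (1/18)*(81 + 10*66)/66 + 3355955 = (1/18)*(1/66)*(81 + 660) + 3355955 = (1/18)*(1/66)*741 + 3355955 = 247/396 + 3355955 = 1328958427/396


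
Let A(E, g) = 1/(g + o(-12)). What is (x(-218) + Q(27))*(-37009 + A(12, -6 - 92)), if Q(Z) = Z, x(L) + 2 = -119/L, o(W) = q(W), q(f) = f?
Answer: -22671348879/23980 ≈ -9.4543e+5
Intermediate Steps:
o(W) = W
x(L) = -2 - 119/L
A(E, g) = 1/(-12 + g) (A(E, g) = 1/(g - 12) = 1/(-12 + g))
(x(-218) + Q(27))*(-37009 + A(12, -6 - 92)) = ((-2 - 119/(-218)) + 27)*(-37009 + 1/(-12 + (-6 - 92))) = ((-2 - 119*(-1/218)) + 27)*(-37009 + 1/(-12 - 98)) = ((-2 + 119/218) + 27)*(-37009 + 1/(-110)) = (-317/218 + 27)*(-37009 - 1/110) = (5569/218)*(-4070991/110) = -22671348879/23980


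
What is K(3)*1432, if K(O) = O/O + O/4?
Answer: 2506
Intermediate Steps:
K(O) = 1 + O/4 (K(O) = 1 + O*(1/4) = 1 + O/4)
K(3)*1432 = (1 + (1/4)*3)*1432 = (1 + 3/4)*1432 = (7/4)*1432 = 2506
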